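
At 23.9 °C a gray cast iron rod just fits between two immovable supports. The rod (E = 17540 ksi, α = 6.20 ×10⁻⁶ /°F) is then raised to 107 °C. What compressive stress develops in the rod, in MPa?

112 MPa

E = 17540 ksi = 120.9 GPa.
α = 6.20×10⁻⁶/°F × 9/5 = 11.2×10⁻⁶/K.
ΔT = 83.10 K. Constrained thermal stress σ = E·α·ΔT = 120.9×10³ MPa × 11.2×10⁻⁶ × 83.10 = 112 MPa (compressive).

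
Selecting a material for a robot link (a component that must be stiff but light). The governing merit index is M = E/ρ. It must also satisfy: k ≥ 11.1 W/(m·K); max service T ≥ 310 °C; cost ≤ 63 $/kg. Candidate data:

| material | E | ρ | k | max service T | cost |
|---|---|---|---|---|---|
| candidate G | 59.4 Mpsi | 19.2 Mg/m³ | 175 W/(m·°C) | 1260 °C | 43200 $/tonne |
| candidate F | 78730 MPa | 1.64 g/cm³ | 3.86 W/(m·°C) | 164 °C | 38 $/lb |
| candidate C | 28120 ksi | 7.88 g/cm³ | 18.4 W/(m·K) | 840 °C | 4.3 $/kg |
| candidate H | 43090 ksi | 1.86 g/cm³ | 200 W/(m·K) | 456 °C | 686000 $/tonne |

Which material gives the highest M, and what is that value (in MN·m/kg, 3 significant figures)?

candidate C, M = 24.6 MN·m/kg

Screen on constraints: k ≥ 11.1 W/(m·K); max service T ≥ 310 °C; cost ≤ 63 $/kg. Survivors: candidate G, candidate C.
In SI units:
  candidate G: E = 409.5 GPa, ρ = 19200 kg/m³
  candidate C: E = 193.9 GPa, ρ = 7880 kg/m³
  candidate C: M = 24.6 MN·m/kg
  candidate G: M = 21.3 MN·m/kg
Highest index: candidate C.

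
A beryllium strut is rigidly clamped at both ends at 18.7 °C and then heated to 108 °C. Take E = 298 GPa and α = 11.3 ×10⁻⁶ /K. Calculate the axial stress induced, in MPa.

ΔT = 89.30 K. Constrained thermal stress σ = E·α·ΔT = 298.0×10³ MPa × 11.3×10⁻⁶ × 89.30 = 301 MPa (compressive).

301 MPa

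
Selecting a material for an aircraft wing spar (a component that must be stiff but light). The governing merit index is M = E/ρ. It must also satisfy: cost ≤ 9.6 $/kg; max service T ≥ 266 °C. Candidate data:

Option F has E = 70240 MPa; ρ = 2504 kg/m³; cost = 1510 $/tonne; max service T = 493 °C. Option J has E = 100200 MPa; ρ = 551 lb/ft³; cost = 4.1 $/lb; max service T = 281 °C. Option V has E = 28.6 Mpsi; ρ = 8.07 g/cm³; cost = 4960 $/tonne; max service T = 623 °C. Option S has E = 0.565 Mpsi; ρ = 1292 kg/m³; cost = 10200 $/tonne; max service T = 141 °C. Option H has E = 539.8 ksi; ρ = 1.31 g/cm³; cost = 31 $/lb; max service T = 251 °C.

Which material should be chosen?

Screen on constraints: cost ≤ 9.6 $/kg; max service T ≥ 266 °C. Survivors: option F, option J, option V.
After converting to SI:
  option F: E = 70.24 GPa, ρ = 2504 kg/m³
  option J: E = 100.2 GPa, ρ = 8826 kg/m³
  option V: E = 197.2 GPa, ρ = 8070 kg/m³
  option F: M = 28.1 MN·m/kg
  option V: M = 24.4 MN·m/kg
  option J: M = 11.4 MN·m/kg
The maximum is for option F.

option F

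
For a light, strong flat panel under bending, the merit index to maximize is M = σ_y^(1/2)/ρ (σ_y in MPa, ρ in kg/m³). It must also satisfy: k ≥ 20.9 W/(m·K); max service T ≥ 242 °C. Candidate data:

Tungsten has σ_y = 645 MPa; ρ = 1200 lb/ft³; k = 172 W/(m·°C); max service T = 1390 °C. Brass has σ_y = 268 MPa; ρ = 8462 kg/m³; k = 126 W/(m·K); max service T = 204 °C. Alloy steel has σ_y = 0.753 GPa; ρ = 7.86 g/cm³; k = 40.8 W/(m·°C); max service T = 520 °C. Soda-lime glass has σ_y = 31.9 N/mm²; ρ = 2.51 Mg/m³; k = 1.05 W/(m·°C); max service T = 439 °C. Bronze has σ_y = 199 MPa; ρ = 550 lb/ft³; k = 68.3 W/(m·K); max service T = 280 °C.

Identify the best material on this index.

Screen on constraints: k ≥ 20.9 W/(m·K); max service T ≥ 242 °C. Survivors: tungsten, alloy steel, bronze.
Putting every candidate on a common basis:
  tungsten: σ_y = 645.0 MPa, ρ = 19220 kg/m³
  alloy steel: σ_y = 753.0 MPa, ρ = 7860 kg/m³
  bronze: σ_y = 199.0 MPa, ρ = 8810 kg/m³
  alloy steel: M = 3.49×10⁻³
  bronze: M = 1.60×10⁻³
  tungsten: M = 1.32×10⁻³
Alloy steel ranks first.

alloy steel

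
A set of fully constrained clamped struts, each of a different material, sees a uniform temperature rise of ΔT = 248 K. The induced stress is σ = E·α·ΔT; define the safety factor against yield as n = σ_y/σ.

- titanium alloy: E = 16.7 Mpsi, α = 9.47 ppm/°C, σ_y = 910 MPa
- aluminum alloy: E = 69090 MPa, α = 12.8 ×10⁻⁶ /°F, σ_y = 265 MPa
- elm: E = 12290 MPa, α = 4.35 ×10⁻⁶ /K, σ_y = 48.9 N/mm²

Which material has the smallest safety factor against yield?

In consistent units (E in GPa, α in ×10⁻⁶/K, σ_y in MPa):
  titanium alloy: E = 115.1, α = 9.47, σ_y = 910.0 → σ = 270 MPa, n = 3.37
  aluminum alloy: E = 69.09, α = 23.0, σ_y = 265.0 → σ = 395 MPa, n = 0.671
  elm: E = 12.29, α = 4.35, σ_y = 48.90 → σ = 13.3 MPa, n = 3.69
Aluminum alloy has the lowest safety factor, n = 0.671.

aluminum alloy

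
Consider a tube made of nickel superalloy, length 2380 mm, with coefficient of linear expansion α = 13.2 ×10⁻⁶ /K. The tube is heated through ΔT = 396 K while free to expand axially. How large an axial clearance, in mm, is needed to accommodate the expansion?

ΔL = α·L₀·ΔT = 13.2×10⁻⁶ × 2380 mm × 396.0 K = 12.4 mm.

12.4 mm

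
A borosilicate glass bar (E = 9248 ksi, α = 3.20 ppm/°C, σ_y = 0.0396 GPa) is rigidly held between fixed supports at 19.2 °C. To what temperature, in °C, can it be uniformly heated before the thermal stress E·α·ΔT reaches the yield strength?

E = 9248 ksi = 63.76 GPa.
σ_y = 0.0396 GPa = 39.60 MPa.
E·α·ΔT = 39.60 MPa ⇒ ΔT = 39.60 / (63.76×10³ × 3.20×10⁻⁶) = 194.1 K.
T = 19.2 + 194.1 = 213.3 °C.

213 °C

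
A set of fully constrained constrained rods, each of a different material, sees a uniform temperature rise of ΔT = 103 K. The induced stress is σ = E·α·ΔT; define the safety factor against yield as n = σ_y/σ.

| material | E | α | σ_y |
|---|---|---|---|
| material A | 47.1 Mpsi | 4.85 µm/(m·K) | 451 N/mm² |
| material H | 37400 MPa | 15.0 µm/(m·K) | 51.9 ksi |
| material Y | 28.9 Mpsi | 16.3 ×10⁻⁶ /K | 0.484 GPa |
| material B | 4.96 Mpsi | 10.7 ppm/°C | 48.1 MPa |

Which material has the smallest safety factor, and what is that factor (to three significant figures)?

Converting E to GPa, α to ×10⁻⁶/K, σ_y to MPa, then σ and n for each:
  material A: E = 324.7, α = 4.85, σ_y = 451.0 → σ = 162 MPa, n = 2.78
  material H: E = 37.40, α = 15.0, σ_y = 357.8 → σ = 57.8 MPa, n = 6.19
  material Y: E = 199.3, α = 16.3, σ_y = 484.0 → σ = 335 MPa, n = 1.45
  material B: E = 34.20, α = 10.7, σ_y = 48.10 → σ = 37.7 MPa, n = 1.28
Smallest n: material B with n = 1.28.

material B, n = 1.28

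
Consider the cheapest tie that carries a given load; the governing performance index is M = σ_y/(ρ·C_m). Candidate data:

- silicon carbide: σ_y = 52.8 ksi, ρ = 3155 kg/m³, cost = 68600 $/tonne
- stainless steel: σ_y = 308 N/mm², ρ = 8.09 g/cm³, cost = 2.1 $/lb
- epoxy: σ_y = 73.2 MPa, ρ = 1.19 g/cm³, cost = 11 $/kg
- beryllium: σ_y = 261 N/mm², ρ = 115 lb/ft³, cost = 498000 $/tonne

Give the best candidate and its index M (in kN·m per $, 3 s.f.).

stainless steel, M = 8.22 kN·m per $

Putting every candidate on a common basis:
  silicon carbide: σ_y = 364.0 MPa, ρ = 3155 kg/m³, cost = 68.60 $/kg
  stainless steel: σ_y = 308.0 MPa, ρ = 8090 kg/m³, cost = 4.630 $/kg
  epoxy: σ_y = 73.20 MPa, ρ = 1190 kg/m³, cost = 11.00 $/kg
  beryllium: σ_y = 261.0 MPa, ρ = 1842 kg/m³, cost = 498.0 $/kg
  stainless steel: M = 8.22 kN·m per $
  epoxy: M = 5.59 kN·m per $
  silicon carbide: M = 1.68 kN·m per $
  beryllium: M = 0.285 kN·m per $
Stainless steel ranks first.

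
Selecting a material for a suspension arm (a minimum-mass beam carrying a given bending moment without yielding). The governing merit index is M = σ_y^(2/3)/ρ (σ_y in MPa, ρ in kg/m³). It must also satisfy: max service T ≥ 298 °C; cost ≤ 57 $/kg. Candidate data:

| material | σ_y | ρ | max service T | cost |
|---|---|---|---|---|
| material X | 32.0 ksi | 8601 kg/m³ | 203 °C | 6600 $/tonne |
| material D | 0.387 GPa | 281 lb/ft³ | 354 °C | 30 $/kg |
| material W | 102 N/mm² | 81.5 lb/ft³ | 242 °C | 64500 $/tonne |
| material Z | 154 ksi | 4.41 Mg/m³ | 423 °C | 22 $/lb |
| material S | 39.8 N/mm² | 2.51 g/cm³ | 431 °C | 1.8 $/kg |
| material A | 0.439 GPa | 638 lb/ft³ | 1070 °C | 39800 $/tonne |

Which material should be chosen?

material Z

Screen on constraints: max service T ≥ 298 °C; cost ≤ 57 $/kg. Survivors: material D, material Z, material S, material A.
Normalizing units and computing the index:
  material D: σ_y = 387.0 MPa, ρ = 4501 kg/m³
  material Z: σ_y = 1062 MPa, ρ = 4410 kg/m³
  material S: σ_y = 39.80 MPa, ρ = 2510 kg/m³
  material A: σ_y = 439.0 MPa, ρ = 10220 kg/m³
  material Z: M = 23.6×10⁻³
  material D: M = 11.8×10⁻³
  material A: M = 5.65×10⁻³
  material S: M = 4.64×10⁻³
Material Z has the largest M.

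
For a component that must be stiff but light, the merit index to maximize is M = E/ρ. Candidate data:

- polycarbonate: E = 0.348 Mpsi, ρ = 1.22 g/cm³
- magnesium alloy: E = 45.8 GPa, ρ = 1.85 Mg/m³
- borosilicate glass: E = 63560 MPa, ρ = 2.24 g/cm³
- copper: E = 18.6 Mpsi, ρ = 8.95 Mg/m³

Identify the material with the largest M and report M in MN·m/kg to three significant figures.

borosilicate glass, M = 28.4 MN·m/kg

Normalizing units and computing the index:
  polycarbonate: E = 2.399 GPa, ρ = 1220 kg/m³
  magnesium alloy: E = 45.80 GPa, ρ = 1850 kg/m³
  borosilicate glass: E = 63.56 GPa, ρ = 2240 kg/m³
  copper: E = 128.2 GPa, ρ = 8950 kg/m³
  borosilicate glass: M = 28.4 MN·m/kg
  magnesium alloy: M = 24.8 MN·m/kg
  copper: M = 14.3 MN·m/kg
  polycarbonate: M = 1.97 MN·m/kg
Highest index: borosilicate glass.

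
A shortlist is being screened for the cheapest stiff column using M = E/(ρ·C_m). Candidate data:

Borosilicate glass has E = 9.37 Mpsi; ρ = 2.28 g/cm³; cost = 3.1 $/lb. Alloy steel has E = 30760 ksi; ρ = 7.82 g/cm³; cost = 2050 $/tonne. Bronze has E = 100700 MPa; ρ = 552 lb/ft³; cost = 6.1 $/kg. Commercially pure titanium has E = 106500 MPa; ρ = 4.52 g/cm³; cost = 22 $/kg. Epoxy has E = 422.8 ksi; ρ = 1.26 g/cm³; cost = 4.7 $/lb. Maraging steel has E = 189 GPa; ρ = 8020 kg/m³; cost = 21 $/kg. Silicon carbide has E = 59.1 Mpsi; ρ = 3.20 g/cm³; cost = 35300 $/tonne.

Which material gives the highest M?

alloy steel

After converting to SI:
  borosilicate glass: E = 64.60 GPa, ρ = 2280 kg/m³, cost = 6.834 $/kg
  alloy steel: E = 212.1 GPa, ρ = 7820 kg/m³, cost = 2.050 $/kg
  bronze: E = 100.7 GPa, ρ = 8842 kg/m³, cost = 6.100 $/kg
  commercially pure titanium: E = 106.5 GPa, ρ = 4520 kg/m³, cost = 22.00 $/kg
  epoxy: E = 2.915 GPa, ρ = 1260 kg/m³, cost = 10.36 $/kg
  maraging steel: E = 189.0 GPa, ρ = 8020 kg/m³, cost = 21.00 $/kg
  silicon carbide: E = 407.5 GPa, ρ = 3200 kg/m³, cost = 35.30 $/kg
  alloy steel: M = 13.2 MN·m per $
  borosilicate glass: M = 4.15 MN·m per $
  silicon carbide: M = 3.61 MN·m per $
  bronze: M = 1.87 MN·m per $
  maraging steel: M = 1.12 MN·m per $
  commercially pure titanium: M = 1.07 MN·m per $
  epoxy: M = 0.223 MN·m per $
Highest index: alloy steel.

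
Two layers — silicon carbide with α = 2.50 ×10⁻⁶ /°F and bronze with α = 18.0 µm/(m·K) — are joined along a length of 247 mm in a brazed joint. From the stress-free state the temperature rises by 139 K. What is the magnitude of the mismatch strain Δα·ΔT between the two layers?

silicon carbide: α = 2.50×10⁻⁶/°F × 9/5 = 4.50×10⁻⁶/K.
Δα = |4.50 − 18.0|×10⁻⁶/K = 13.5×10⁻⁶/K.
Mismatch strain = Δα·ΔT = 13.5×10⁻⁶ × 139.0 = 1.88×10⁻³.

1.88×10⁻³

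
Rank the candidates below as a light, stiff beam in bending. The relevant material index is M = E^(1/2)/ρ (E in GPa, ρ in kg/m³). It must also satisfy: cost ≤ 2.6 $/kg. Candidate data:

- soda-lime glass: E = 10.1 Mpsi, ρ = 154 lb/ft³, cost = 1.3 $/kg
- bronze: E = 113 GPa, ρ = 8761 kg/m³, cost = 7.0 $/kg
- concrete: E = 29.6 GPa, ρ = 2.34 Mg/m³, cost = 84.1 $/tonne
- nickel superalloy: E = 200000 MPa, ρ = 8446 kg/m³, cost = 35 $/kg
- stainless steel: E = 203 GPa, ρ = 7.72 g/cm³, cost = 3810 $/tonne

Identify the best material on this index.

Screen on constraints: cost ≤ 2.6 $/kg. Survivors: soda-lime glass, concrete.
Convert each candidate to consistent units, then evaluate M:
  soda-lime glass: E = 69.64 GPa, ρ = 2467 kg/m³
  concrete: E = 29.60 GPa, ρ = 2340 kg/m³
  soda-lime glass: M = 3.38×10⁻³
  concrete: M = 2.33×10⁻³
Highest index: soda-lime glass.

soda-lime glass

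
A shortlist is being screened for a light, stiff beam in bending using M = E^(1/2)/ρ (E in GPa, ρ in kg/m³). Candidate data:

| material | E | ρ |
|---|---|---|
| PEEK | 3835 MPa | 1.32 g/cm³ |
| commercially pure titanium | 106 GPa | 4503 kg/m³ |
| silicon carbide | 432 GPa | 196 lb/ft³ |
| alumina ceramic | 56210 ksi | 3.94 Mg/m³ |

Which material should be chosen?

silicon carbide

In SI units:
  PEEK: E = 3.835 GPa, ρ = 1320 kg/m³
  commercially pure titanium: E = 106.0 GPa, ρ = 4503 kg/m³
  silicon carbide: E = 432.0 GPa, ρ = 3140 kg/m³
  alumina ceramic: E = 387.6 GPa, ρ = 3940 kg/m³
  silicon carbide: M = 6.62×10⁻³
  alumina ceramic: M = 5.00×10⁻³
  commercially pure titanium: M = 2.29×10⁻³
  PEEK: M = 1.48×10⁻³
Silicon carbide ranks first.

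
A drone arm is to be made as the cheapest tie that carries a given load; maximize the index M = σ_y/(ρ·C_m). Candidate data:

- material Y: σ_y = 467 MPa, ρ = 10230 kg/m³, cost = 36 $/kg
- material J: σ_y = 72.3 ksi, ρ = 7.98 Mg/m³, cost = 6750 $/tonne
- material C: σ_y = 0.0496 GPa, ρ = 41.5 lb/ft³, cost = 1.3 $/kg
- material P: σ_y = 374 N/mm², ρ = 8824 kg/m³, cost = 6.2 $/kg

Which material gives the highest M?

Convert each candidate to consistent units, then evaluate M:
  material Y: σ_y = 467.0 MPa, ρ = 10230 kg/m³, cost = 36.00 $/kg
  material J: σ_y = 498.5 MPa, ρ = 7980 kg/m³, cost = 6.750 $/kg
  material C: σ_y = 49.60 MPa, ρ = 664.8 kg/m³, cost = 1.300 $/kg
  material P: σ_y = 374.0 MPa, ρ = 8824 kg/m³, cost = 6.200 $/kg
  material C: M = 57.4 kN·m per $
  material J: M = 9.25 kN·m per $
  material P: M = 6.84 kN·m per $
  material Y: M = 1.27 kN·m per $
Material C has the largest M.

material C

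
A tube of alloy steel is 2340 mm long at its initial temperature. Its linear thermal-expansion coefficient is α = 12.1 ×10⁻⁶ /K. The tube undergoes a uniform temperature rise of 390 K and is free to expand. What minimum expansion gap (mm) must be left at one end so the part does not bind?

ΔL = α·L₀·ΔT = 12.1×10⁻⁶ × 2340 mm × 390.0 K = 11.0 mm.

11.0 mm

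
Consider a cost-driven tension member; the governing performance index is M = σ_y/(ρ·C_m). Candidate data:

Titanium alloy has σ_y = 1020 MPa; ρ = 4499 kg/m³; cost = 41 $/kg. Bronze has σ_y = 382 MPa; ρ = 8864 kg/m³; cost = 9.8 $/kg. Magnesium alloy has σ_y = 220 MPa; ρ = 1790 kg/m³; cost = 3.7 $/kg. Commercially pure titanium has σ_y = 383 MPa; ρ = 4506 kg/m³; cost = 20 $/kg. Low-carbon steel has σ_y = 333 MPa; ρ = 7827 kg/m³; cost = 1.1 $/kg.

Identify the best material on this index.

Evaluate M for each candidate:
  low-carbon steel: M = 38.7 kN·m per $
  magnesium alloy: M = 33.2 kN·m per $
  titanium alloy: M = 5.53 kN·m per $
  bronze: M = 4.40 kN·m per $
  commercially pure titanium: M = 4.25 kN·m per $
Low-carbon steel ranks first.

low-carbon steel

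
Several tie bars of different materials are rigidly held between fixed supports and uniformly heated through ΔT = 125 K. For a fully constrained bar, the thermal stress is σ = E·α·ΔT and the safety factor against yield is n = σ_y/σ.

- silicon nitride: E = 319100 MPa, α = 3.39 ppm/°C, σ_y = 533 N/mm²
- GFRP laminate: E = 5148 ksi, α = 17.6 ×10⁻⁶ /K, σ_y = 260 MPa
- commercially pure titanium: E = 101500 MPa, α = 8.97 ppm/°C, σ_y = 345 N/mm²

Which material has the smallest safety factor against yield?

Converting E to GPa, α to ×10⁻⁶/K, σ_y to MPa, then σ and n for each:
  silicon nitride: E = 319.1, α = 3.39, σ_y = 533.0 → σ = 135 MPa, n = 3.94
  GFRP laminate: E = 35.49, α = 17.6, σ_y = 260.0 → σ = 78.1 MPa, n = 3.33
  commercially pure titanium: E = 101.5, α = 8.97, σ_y = 345.0 → σ = 114 MPa, n = 3.03
Smallest n: commercially pure titanium with n = 3.03.

commercially pure titanium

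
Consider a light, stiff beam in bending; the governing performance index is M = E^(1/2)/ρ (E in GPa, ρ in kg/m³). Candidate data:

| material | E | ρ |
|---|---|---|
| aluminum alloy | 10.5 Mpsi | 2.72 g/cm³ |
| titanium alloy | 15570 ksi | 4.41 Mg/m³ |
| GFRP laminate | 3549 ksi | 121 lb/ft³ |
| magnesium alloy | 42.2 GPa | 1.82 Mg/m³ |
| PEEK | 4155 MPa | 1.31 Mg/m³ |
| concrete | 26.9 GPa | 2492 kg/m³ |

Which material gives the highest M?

Putting every candidate on a common basis:
  aluminum alloy: E = 72.39 GPa, ρ = 2720 kg/m³
  titanium alloy: E = 107.4 GPa, ρ = 4410 kg/m³
  GFRP laminate: E = 24.47 GPa, ρ = 1938 kg/m³
  magnesium alloy: E = 42.20 GPa, ρ = 1820 kg/m³
  PEEK: E = 4.155 GPa, ρ = 1310 kg/m³
  concrete: E = 26.90 GPa, ρ = 2492 kg/m³
  magnesium alloy: M = 3.57×10⁻³
  aluminum alloy: M = 3.13×10⁻³
  GFRP laminate: M = 2.55×10⁻³
  titanium alloy: M = 2.35×10⁻³
  concrete: M = 2.08×10⁻³
  PEEK: M = 1.56×10⁻³
The maximum is for magnesium alloy.

magnesium alloy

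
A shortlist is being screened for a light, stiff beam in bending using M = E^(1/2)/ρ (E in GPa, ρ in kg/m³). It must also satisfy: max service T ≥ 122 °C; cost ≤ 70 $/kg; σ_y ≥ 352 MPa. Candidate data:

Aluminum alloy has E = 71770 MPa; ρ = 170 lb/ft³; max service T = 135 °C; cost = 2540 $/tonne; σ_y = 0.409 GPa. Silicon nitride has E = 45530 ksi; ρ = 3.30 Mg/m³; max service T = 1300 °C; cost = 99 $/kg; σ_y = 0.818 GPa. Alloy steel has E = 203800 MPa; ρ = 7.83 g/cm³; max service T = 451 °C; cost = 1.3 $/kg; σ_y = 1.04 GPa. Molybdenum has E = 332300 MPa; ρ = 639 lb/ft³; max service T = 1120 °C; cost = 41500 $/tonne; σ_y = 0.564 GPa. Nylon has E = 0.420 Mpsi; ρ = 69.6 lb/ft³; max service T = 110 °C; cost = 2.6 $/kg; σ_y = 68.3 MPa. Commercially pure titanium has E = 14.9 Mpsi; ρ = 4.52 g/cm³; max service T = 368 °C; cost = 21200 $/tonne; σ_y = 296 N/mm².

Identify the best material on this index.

aluminum alloy

Screen on constraints: max service T ≥ 122 °C; cost ≤ 70 $/kg; σ_y ≥ 352 MPa. Survivors: aluminum alloy, alloy steel, molybdenum.
In SI units:
  aluminum alloy: E = 71.77 GPa, ρ = 2723 kg/m³
  alloy steel: E = 203.8 GPa, ρ = 7830 kg/m³
  molybdenum: E = 332.3 GPa, ρ = 10240 kg/m³
  aluminum alloy: M = 3.11×10⁻³
  alloy steel: M = 1.82×10⁻³
  molybdenum: M = 1.78×10⁻³
Aluminum alloy has the largest M.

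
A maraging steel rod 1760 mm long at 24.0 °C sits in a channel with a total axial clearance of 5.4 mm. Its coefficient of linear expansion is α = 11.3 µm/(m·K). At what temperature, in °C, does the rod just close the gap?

α·L₀·ΔT = 5.4 mm ⇒ ΔT = 5.4 / (11.3×10⁻⁶ × 1760.0) = 271.5 K.
T = 24.0 + 271.5 = 295.5 °C.

296 °C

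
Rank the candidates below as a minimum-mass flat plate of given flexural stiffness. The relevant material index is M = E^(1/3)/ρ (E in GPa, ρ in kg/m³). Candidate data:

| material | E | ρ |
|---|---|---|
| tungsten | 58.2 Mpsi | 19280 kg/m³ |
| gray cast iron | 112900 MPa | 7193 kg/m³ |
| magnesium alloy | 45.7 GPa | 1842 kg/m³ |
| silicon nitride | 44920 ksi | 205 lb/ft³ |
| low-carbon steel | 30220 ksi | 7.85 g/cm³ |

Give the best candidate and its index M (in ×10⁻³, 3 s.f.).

In SI units:
  tungsten: E = 401.3 GPa, ρ = 19280 kg/m³
  gray cast iron: E = 112.9 GPa, ρ = 7193 kg/m³
  magnesium alloy: E = 45.70 GPa, ρ = 1842 kg/m³
  silicon nitride: E = 309.7 GPa, ρ = 3284 kg/m³
  low-carbon steel: E = 208.4 GPa, ρ = 7850 kg/m³
  silicon nitride: M = 2.06×10⁻³
  magnesium alloy: M = 1.94×10⁻³
  low-carbon steel: M = 0.755×10⁻³
  gray cast iron: M = 0.672×10⁻³
  tungsten: M = 0.383×10⁻³
Silicon nitride ranks first.

silicon nitride, M = 2.06×10⁻³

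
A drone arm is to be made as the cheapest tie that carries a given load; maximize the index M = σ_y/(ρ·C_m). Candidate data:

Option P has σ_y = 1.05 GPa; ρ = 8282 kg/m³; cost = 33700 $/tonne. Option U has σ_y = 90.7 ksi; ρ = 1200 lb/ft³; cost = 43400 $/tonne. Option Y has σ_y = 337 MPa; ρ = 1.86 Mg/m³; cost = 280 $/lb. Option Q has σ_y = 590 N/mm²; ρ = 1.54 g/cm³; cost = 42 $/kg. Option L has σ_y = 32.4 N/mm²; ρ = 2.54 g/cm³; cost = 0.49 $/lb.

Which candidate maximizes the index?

In SI units:
  option P: σ_y = 1050 MPa, ρ = 8282 kg/m³, cost = 33.70 $/kg
  option U: σ_y = 625.4 MPa, ρ = 19220 kg/m³, cost = 43.40 $/kg
  option Y: σ_y = 337.0 MPa, ρ = 1860 kg/m³, cost = 617.3 $/kg
  option Q: σ_y = 590.0 MPa, ρ = 1540 kg/m³, cost = 42.00 $/kg
  option L: σ_y = 32.40 MPa, ρ = 2540 kg/m³, cost = 1.080 $/kg
  option L: M = 11.8 kN·m per $
  option Q: M = 9.12 kN·m per $
  option P: M = 3.76 kN·m per $
  option U: M = 0.750 kN·m per $
  option Y: M = 0.294 kN·m per $
The maximum is for option L.

option L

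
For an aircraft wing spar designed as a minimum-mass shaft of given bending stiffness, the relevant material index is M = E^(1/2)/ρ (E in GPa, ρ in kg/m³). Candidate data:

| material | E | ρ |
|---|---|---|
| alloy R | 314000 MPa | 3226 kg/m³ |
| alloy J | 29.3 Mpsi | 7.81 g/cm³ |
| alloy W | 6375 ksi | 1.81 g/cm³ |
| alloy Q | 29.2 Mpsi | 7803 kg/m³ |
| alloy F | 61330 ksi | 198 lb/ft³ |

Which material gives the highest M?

Normalizing units and computing the index:
  alloy R: E = 314.0 GPa, ρ = 3226 kg/m³
  alloy J: E = 202.0 GPa, ρ = 7810 kg/m³
  alloy W: E = 43.95 GPa, ρ = 1810 kg/m³
  alloy Q: E = 201.3 GPa, ρ = 7803 kg/m³
  alloy F: E = 422.9 GPa, ρ = 3172 kg/m³
  alloy F: M = 6.48×10⁻³
  alloy R: M = 5.49×10⁻³
  alloy W: M = 3.66×10⁻³
  alloy J: M = 1.82×10⁻³
  alloy Q: M = 1.82×10⁻³
Alloy F has the largest M.

alloy F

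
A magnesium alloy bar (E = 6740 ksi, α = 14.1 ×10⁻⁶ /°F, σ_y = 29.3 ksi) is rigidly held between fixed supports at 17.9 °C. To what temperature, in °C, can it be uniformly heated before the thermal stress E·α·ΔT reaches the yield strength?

E = 6740 ksi = 46.47 GPa.
α = 14.1×10⁻⁶/°F × 9/5 = 25.4×10⁻⁶/K.
σ_y = 29.3 ksi = 202.0 MPa.
E·α·ΔT = 202.0 MPa ⇒ ΔT = 202.0 / (46.47×10³ × 25.4×10⁻⁶) = 171.3 K.
T = 17.9 + 171.3 = 189.2 °C.

189 °C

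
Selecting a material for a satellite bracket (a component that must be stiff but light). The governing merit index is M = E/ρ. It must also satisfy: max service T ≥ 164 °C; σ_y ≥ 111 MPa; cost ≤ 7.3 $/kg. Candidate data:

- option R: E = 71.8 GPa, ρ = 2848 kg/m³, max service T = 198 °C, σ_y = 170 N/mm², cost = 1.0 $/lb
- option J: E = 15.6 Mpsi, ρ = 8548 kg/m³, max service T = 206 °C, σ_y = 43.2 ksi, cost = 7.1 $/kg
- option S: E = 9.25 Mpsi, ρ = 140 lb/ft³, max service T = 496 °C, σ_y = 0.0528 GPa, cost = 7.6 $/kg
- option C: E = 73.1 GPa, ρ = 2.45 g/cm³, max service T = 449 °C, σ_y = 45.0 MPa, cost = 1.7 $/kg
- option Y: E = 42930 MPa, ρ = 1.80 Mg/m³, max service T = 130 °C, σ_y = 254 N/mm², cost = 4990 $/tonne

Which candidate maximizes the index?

option R

Screen on constraints: max service T ≥ 164 °C; σ_y ≥ 111 MPa; cost ≤ 7.3 $/kg. Survivors: option R, option J.
After converting to SI:
  option R: E = 71.80 GPa, ρ = 2848 kg/m³
  option J: E = 107.6 GPa, ρ = 8548 kg/m³
  option R: M = 25.2 MN·m/kg
  option J: M = 12.6 MN·m/kg
The maximum is for option R.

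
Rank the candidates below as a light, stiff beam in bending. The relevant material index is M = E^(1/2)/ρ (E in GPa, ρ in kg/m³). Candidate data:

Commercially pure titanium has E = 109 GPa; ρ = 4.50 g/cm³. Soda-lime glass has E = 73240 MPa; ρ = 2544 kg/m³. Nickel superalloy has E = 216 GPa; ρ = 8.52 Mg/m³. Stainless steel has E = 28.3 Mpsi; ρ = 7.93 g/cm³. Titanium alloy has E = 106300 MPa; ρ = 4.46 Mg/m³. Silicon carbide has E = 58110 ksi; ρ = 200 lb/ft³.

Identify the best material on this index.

silicon carbide

Putting every candidate on a common basis:
  commercially pure titanium: E = 109.0 GPa, ρ = 4500 kg/m³
  soda-lime glass: E = 73.24 GPa, ρ = 2544 kg/m³
  nickel superalloy: E = 216.0 GPa, ρ = 8520 kg/m³
  stainless steel: E = 195.1 GPa, ρ = 7930 kg/m³
  titanium alloy: E = 106.3 GPa, ρ = 4460 kg/m³
  silicon carbide: E = 400.7 GPa, ρ = 3204 kg/m³
  silicon carbide: M = 6.25×10⁻³
  soda-lime glass: M = 3.36×10⁻³
  commercially pure titanium: M = 2.32×10⁻³
  titanium alloy: M = 2.31×10⁻³
  stainless steel: M = 1.76×10⁻³
  nickel superalloy: M = 1.72×10⁻³
Silicon carbide ranks first.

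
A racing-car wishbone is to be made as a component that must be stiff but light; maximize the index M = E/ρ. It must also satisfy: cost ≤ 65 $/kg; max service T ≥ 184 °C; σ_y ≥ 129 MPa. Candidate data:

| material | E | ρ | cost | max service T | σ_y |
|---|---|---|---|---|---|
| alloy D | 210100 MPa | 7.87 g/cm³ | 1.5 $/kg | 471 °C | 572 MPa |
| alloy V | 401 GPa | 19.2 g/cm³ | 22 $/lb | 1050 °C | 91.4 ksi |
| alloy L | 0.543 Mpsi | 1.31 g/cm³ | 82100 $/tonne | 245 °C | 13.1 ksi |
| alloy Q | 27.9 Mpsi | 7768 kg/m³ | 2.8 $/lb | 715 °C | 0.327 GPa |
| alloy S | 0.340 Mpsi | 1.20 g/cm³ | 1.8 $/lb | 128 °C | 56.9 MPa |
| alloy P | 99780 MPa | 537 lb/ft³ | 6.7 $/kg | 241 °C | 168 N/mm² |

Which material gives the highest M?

alloy D

Screen on constraints: cost ≤ 65 $/kg; max service T ≥ 184 °C; σ_y ≥ 129 MPa. Survivors: alloy D, alloy V, alloy Q, alloy P.
Convert each candidate to consistent units, then evaluate M:
  alloy D: E = 210.1 GPa, ρ = 7870 kg/m³
  alloy V: E = 401.0 GPa, ρ = 19200 kg/m³
  alloy Q: E = 192.4 GPa, ρ = 7768 kg/m³
  alloy P: E = 99.78 GPa, ρ = 8602 kg/m³
  alloy D: M = 26.7 MN·m/kg
  alloy Q: M = 24.8 MN·m/kg
  alloy V: M = 20.9 MN·m/kg
  alloy P: M = 11.6 MN·m/kg
Highest index: alloy D.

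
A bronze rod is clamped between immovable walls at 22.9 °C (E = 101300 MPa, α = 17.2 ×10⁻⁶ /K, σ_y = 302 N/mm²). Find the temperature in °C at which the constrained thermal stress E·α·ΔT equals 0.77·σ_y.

156 °C

E = 101300 MPa = 101.3 GPa.
σ_y = 302 N/mm² = 302.0 MPa.
E·α·ΔT = 232.5 MPa ⇒ ΔT = 232.5 / (101.3×10³ × 17.2×10⁻⁶) = 133.5 K.
T = 22.9 + 133.5 = 156.4 °C.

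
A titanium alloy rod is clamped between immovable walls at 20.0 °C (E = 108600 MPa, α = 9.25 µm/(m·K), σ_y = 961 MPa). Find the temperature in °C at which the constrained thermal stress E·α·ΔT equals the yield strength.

977 °C

E = 108600 MPa = 108.6 GPa.
E·α·ΔT = 961.0 MPa ⇒ ΔT = 961.0 / (108.6×10³ × 9.25×10⁻⁶) = 956.6 K.
T = 20.0 + 956.6 = 976.6 °C.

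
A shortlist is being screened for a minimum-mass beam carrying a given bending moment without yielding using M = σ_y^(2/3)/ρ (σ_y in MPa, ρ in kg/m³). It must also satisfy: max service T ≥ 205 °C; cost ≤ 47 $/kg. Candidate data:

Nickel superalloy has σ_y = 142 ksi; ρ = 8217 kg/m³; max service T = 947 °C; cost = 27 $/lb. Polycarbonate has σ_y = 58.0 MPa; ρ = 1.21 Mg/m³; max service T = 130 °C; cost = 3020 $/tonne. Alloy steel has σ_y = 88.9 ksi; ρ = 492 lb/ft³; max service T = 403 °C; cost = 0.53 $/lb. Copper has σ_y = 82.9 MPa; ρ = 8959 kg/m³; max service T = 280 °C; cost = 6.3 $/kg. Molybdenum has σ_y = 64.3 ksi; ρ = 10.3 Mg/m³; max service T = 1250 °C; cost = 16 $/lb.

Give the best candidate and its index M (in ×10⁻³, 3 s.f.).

Screen on constraints: max service T ≥ 205 °C; cost ≤ 47 $/kg. Survivors: alloy steel, copper, molybdenum.
Normalizing units and computing the index:
  alloy steel: σ_y = 612.9 MPa, ρ = 7881 kg/m³
  copper: σ_y = 82.90 MPa, ρ = 8959 kg/m³
  molybdenum: σ_y = 443.3 MPa, ρ = 10300 kg/m³
  alloy steel: M = 9.16×10⁻³
  molybdenum: M = 5.64×10⁻³
  copper: M = 2.12×10⁻³
Highest index: alloy steel.

alloy steel, M = 9.16×10⁻³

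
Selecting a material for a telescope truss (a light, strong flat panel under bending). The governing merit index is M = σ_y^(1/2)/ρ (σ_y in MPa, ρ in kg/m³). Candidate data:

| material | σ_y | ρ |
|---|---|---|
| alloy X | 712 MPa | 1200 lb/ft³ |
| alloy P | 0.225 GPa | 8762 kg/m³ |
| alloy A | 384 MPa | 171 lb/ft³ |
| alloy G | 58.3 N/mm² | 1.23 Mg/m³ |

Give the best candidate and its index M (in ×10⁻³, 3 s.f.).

alloy A, M = 7.15×10⁻³

After converting to SI:
  alloy X: σ_y = 712.0 MPa, ρ = 19220 kg/m³
  alloy P: σ_y = 225.0 MPa, ρ = 8762 kg/m³
  alloy A: σ_y = 384.0 MPa, ρ = 2739 kg/m³
  alloy G: σ_y = 58.30 MPa, ρ = 1230 kg/m³
  alloy A: M = 7.15×10⁻³
  alloy G: M = 6.21×10⁻³
  alloy P: M = 1.71×10⁻³
  alloy X: M = 1.39×10⁻³
Highest index: alloy A.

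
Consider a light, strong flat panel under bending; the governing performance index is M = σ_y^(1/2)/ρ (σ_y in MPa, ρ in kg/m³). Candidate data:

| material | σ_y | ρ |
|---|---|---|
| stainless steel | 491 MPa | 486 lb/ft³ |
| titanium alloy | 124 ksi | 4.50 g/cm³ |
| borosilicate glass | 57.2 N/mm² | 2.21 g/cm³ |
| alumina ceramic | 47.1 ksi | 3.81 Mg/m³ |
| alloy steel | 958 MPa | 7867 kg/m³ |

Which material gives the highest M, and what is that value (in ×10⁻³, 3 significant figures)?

Normalizing units and computing the index:
  stainless steel: σ_y = 491.0 MPa, ρ = 7785 kg/m³
  titanium alloy: σ_y = 855.0 MPa, ρ = 4500 kg/m³
  borosilicate glass: σ_y = 57.20 MPa, ρ = 2210 kg/m³
  alumina ceramic: σ_y = 324.7 MPa, ρ = 3810 kg/m³
  alloy steel: σ_y = 958.0 MPa, ρ = 7867 kg/m³
  titanium alloy: M = 6.50×10⁻³
  alumina ceramic: M = 4.73×10⁻³
  alloy steel: M = 3.93×10⁻³
  borosilicate glass: M = 3.42×10⁻³
  stainless steel: M = 2.85×10⁻³
Highest index: titanium alloy.

titanium alloy, M = 6.50×10⁻³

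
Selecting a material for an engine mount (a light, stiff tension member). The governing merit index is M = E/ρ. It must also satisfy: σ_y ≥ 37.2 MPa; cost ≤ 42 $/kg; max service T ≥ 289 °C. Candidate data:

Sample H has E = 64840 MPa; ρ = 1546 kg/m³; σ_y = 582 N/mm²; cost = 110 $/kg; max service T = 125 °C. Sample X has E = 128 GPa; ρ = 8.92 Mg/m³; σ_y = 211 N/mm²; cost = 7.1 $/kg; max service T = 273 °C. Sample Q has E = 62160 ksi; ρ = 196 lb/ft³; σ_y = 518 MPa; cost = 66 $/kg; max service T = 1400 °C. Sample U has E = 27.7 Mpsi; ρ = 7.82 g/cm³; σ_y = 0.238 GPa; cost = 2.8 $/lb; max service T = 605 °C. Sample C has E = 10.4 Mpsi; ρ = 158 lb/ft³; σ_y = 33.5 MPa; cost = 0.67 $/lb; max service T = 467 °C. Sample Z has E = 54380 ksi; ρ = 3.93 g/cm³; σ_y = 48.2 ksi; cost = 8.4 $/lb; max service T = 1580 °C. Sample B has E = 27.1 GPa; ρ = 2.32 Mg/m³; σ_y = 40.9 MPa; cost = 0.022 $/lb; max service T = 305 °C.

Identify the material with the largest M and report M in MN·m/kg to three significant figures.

Screen on constraints: σ_y ≥ 37.2 MPa; cost ≤ 42 $/kg; max service T ≥ 289 °C. Survivors: sample U, sample Z, sample B.
Putting every candidate on a common basis:
  sample U: E = 191.0 GPa, ρ = 7820 kg/m³
  sample Z: E = 374.9 GPa, ρ = 3930 kg/m³
  sample B: E = 27.10 GPa, ρ = 2320 kg/m³
  sample Z: M = 95.4 MN·m/kg
  sample U: M = 24.4 MN·m/kg
  sample B: M = 11.7 MN·m/kg
The maximum is for sample Z.

sample Z, M = 95.4 MN·m/kg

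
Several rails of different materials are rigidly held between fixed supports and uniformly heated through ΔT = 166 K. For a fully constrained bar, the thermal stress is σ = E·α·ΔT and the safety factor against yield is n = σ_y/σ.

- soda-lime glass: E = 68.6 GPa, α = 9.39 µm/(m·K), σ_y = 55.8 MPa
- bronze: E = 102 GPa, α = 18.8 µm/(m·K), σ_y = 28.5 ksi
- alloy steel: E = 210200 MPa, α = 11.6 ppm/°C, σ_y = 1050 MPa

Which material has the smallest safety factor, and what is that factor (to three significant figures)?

Converting E to GPa, α to ×10⁻⁶/K, σ_y to MPa, then σ and n for each:
  soda-lime glass: E = 68.60, α = 9.39, σ_y = 55.80 → σ = 107 MPa, n = 0.522
  bronze: E = 102.0, α = 18.8, σ_y = 196.5 → σ = 318 MPa, n = 0.617
  alloy steel: E = 210.2, α = 11.6, σ_y = 1050 → σ = 405 MPa, n = 2.59
Soda-lime glass has the lowest safety factor, n = 0.522.

soda-lime glass, n = 0.522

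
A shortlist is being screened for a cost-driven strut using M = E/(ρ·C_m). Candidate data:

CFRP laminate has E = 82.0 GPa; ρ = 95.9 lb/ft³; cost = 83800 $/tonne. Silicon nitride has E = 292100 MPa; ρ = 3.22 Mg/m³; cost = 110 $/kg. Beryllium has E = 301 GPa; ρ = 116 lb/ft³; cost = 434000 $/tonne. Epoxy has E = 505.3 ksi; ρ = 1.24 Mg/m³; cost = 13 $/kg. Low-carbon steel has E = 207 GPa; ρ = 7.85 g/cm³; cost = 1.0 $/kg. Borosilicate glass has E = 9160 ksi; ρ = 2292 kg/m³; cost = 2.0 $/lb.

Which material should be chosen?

low-carbon steel

Putting every candidate on a common basis:
  CFRP laminate: E = 82.00 GPa, ρ = 1536 kg/m³, cost = 83.80 $/kg
  silicon nitride: E = 292.1 GPa, ρ = 3220 kg/m³, cost = 110.0 $/kg
  beryllium: E = 301.0 GPa, ρ = 1858 kg/m³, cost = 434.0 $/kg
  epoxy: E = 3.484 GPa, ρ = 1240 kg/m³, cost = 13.00 $/kg
  low-carbon steel: E = 207.0 GPa, ρ = 7850 kg/m³, cost = 1.000 $/kg
  borosilicate glass: E = 63.16 GPa, ρ = 2292 kg/m³, cost = 4.409 $/kg
  low-carbon steel: M = 26.4 MN·m per $
  borosilicate glass: M = 6.25 MN·m per $
  silicon nitride: M = 0.825 MN·m per $
  CFRP laminate: M = 0.637 MN·m per $
  beryllium: M = 0.373 MN·m per $
  epoxy: M = 0.216 MN·m per $
Highest index: low-carbon steel.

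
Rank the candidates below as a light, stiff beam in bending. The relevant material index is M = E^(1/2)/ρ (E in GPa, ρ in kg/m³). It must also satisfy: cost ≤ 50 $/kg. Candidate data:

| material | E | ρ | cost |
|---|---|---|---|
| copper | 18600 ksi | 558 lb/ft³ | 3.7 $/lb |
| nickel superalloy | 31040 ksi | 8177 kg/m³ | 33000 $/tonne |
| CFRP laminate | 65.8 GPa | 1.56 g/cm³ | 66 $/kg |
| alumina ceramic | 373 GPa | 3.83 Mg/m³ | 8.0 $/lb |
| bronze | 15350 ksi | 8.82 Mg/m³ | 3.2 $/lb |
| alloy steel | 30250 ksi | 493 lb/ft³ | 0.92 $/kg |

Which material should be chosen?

Screen on constraints: cost ≤ 50 $/kg. Survivors: copper, nickel superalloy, alumina ceramic, bronze, alloy steel.
Convert each candidate to consistent units, then evaluate M:
  copper: E = 128.2 GPa, ρ = 8938 kg/m³
  nickel superalloy: E = 214.0 GPa, ρ = 8177 kg/m³
  alumina ceramic: E = 373.0 GPa, ρ = 3830 kg/m³
  bronze: E = 105.8 GPa, ρ = 8820 kg/m³
  alloy steel: E = 208.6 GPa, ρ = 7897 kg/m³
  alumina ceramic: M = 5.04×10⁻³
  alloy steel: M = 1.83×10⁻³
  nickel superalloy: M = 1.79×10⁻³
  copper: M = 1.27×10⁻³
  bronze: M = 1.17×10⁻³
The maximum is for alumina ceramic.

alumina ceramic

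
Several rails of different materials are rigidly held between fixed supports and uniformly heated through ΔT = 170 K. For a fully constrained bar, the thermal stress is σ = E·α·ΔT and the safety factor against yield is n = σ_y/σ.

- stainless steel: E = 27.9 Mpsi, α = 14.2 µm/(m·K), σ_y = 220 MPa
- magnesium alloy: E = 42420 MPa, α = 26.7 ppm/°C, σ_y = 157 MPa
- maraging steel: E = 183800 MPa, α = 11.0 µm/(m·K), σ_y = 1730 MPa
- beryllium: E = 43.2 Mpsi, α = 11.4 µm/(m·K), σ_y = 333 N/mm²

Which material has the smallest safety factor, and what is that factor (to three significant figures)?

Converting E to GPa, α to ×10⁻⁶/K, σ_y to MPa, then σ and n for each:
  stainless steel: E = 192.4, α = 14.2, σ_y = 220.0 → σ = 464 MPa, n = 0.474
  magnesium alloy: E = 42.42, α = 26.7, σ_y = 157.0 → σ = 193 MPa, n = 0.815
  maraging steel: E = 183.8, α = 11.0, σ_y = 1730 → σ = 344 MPa, n = 5.03
  beryllium: E = 297.9, α = 11.4, σ_y = 333.0 → σ = 577 MPa, n = 0.577
Smallest n: stainless steel with n = 0.474.

stainless steel, n = 0.474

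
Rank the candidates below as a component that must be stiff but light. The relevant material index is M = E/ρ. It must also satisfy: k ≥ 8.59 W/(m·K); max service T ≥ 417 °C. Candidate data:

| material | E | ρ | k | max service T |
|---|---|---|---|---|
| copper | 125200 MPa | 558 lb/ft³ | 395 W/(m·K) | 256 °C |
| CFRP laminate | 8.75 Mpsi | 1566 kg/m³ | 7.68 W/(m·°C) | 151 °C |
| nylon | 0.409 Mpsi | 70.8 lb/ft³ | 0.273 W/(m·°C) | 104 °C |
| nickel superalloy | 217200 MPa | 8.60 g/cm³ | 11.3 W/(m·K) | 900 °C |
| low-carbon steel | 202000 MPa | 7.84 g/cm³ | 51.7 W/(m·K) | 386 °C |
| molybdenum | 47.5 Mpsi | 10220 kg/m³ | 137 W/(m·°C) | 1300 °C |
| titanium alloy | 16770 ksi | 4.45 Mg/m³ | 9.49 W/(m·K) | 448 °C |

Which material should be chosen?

Screen on constraints: k ≥ 8.59 W/(m·K); max service T ≥ 417 °C. Survivors: nickel superalloy, molybdenum, titanium alloy.
Convert each candidate to consistent units, then evaluate M:
  nickel superalloy: E = 217.2 GPa, ρ = 8600 kg/m³
  molybdenum: E = 327.5 GPa, ρ = 10220 kg/m³
  titanium alloy: E = 115.6 GPa, ρ = 4450 kg/m³
  molybdenum: M = 32.0 MN·m/kg
  titanium alloy: M = 26.0 MN·m/kg
  nickel superalloy: M = 25.3 MN·m/kg
The maximum is for molybdenum.

molybdenum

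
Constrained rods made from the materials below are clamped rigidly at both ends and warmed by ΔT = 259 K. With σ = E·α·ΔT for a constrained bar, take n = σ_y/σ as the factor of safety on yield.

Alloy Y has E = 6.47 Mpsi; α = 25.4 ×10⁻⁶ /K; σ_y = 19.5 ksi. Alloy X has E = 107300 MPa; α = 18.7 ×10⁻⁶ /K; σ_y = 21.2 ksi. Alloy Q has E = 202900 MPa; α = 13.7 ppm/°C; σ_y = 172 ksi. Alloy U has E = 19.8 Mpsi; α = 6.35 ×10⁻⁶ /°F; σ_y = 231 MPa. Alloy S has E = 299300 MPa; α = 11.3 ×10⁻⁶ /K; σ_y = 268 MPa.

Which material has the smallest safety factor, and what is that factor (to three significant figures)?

With everything in SI (GPa, ×10⁻⁶/K, MPa):
  alloy Y: E = 44.61, α = 25.4, σ_y = 134.4 → σ = 293 MPa, n = 0.458
  alloy X: E = 107.3, α = 18.7, σ_y = 146.2 → σ = 520 MPa, n = 0.281
  alloy Q: E = 202.9, α = 13.7, σ_y = 1186 → σ = 720 MPa, n = 1.65
  alloy U: E = 136.5, α = 11.4, σ_y = 231.0 → σ = 404 MPa, n = 0.572
  alloy S: E = 299.3, α = 11.3, σ_y = 268.0 → σ = 876 MPa, n = 0.306
Alloy X has the lowest safety factor, n = 0.281.

alloy X, n = 0.281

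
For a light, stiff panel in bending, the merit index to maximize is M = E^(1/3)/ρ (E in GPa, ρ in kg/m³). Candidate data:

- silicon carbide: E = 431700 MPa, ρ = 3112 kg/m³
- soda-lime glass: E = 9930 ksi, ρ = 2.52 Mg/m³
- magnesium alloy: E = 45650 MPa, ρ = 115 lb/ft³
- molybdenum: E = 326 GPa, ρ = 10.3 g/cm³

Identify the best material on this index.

silicon carbide

In SI units:
  silicon carbide: E = 431.7 GPa, ρ = 3112 kg/m³
  soda-lime glass: E = 68.46 GPa, ρ = 2520 kg/m³
  magnesium alloy: E = 45.65 GPa, ρ = 1842 kg/m³
  molybdenum: E = 326.0 GPa, ρ = 10300 kg/m³
  silicon carbide: M = 2.43×10⁻³
  magnesium alloy: M = 1.94×10⁻³
  soda-lime glass: M = 1.62×10⁻³
  molybdenum: M = 0.668×10⁻³
Silicon carbide has the largest M.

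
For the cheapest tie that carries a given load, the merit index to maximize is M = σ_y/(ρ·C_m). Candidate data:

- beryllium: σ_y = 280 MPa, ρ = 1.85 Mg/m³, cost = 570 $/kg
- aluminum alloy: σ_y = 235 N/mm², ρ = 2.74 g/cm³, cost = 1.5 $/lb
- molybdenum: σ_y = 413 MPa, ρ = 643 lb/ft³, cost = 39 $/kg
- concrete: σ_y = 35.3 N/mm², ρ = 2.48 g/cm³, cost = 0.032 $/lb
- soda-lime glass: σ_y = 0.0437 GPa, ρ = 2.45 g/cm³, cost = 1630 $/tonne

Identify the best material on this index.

concrete

Normalizing units and computing the index:
  beryllium: σ_y = 280.0 MPa, ρ = 1850 kg/m³, cost = 570.0 $/kg
  aluminum alloy: σ_y = 235.0 MPa, ρ = 2740 kg/m³, cost = 3.307 $/kg
  molybdenum: σ_y = 413.0 MPa, ρ = 10300 kg/m³, cost = 39.00 $/kg
  concrete: σ_y = 35.30 MPa, ρ = 2480 kg/m³, cost = 0.07055 $/kg
  soda-lime glass: σ_y = 43.70 MPa, ρ = 2450 kg/m³, cost = 1.630 $/kg
  concrete: M = 202 kN·m per $
  aluminum alloy: M = 25.9 kN·m per $
  soda-lime glass: M = 10.9 kN·m per $
  molybdenum: M = 1.03 kN·m per $
  beryllium: M = 0.266 kN·m per $
Concrete ranks first.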